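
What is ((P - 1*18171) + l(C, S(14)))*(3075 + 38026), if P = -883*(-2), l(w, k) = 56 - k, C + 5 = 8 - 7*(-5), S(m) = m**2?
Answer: -680016045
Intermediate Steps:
C = 38 (C = -5 + (8 - 7*(-5)) = -5 + (8 + 35) = -5 + 43 = 38)
P = 1766
((P - 1*18171) + l(C, S(14)))*(3075 + 38026) = ((1766 - 1*18171) + (56 - 1*14**2))*(3075 + 38026) = ((1766 - 18171) + (56 - 1*196))*41101 = (-16405 + (56 - 196))*41101 = (-16405 - 140)*41101 = -16545*41101 = -680016045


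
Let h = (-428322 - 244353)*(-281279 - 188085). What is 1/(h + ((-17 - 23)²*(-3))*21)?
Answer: 1/315729327900 ≈ 3.1673e-12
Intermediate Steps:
h = 315729428700 (h = -672675*(-469364) = 315729428700)
1/(h + ((-17 - 23)²*(-3))*21) = 1/(315729428700 + ((-17 - 23)²*(-3))*21) = 1/(315729428700 + ((-40)²*(-3))*21) = 1/(315729428700 + (1600*(-3))*21) = 1/(315729428700 - 4800*21) = 1/(315729428700 - 100800) = 1/315729327900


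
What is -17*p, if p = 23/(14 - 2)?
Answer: -391/12 ≈ -32.583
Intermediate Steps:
p = 23/12 ≈ 1.9167
-17*p = -17*23/12 = -391/12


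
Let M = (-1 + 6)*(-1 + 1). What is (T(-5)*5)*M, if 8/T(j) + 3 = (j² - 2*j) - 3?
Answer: 0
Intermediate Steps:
T(j) = 8/(-6 + j² - 2*j) (T(j) = 8/(-3 + ((j² - 2*j) - 3)) = 8/(-3 + (-3 + j² - 2*j)) = 8/(-6 + j² - 2*j))
M = 0 (M = 5*0 = 0)
(T(-5)*5)*M = ((8/(-6 + (-5)² - 2*(-5)))*5)*0 = ((8/(-6 + 25 + 10))*5)*0 = ((8/29)*5)*0 = (40/29)*0 = 0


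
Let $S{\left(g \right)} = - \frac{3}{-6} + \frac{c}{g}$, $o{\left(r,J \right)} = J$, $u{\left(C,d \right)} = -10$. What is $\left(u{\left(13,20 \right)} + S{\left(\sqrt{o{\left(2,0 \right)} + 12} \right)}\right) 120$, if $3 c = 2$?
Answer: $-1140 + \frac{40 \sqrt{3}}{3} \approx -1116.9$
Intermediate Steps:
$c = \frac{2}{3}$ ($c = \frac{1}{3} \cdot 2 = \frac{2}{3} \approx 0.66667$)
$S{\left(g \right)} = \frac{1}{2} + \frac{2}{3 g}$ ($S{\left(g \right)} = - \frac{3}{-6} + \frac{2}{3 g} = \left(-3\right) \left(- \frac{1}{6}\right) + \frac{2}{3 g} = \frac{1}{2} + \frac{2}{3 g}$)
$\left(u{\left(13,20 \right)} + S{\left(\sqrt{o{\left(2,0 \right)} + 12} \right)}\right) 120 = \left(-10 + \frac{4 + 3 \sqrt{0 + 12}}{6 \sqrt{0 + 12}}\right) 120 = \left(-10 + \frac{4 + 3 \sqrt{12}}{6 \sqrt{12}}\right) 120 = \left(-10 + \frac{4 + 3 \cdot 2 \sqrt{3}}{6 \cdot 2 \sqrt{3}}\right) 120 = \left(-10 + \frac{\frac{\sqrt{3}}{6} \left(4 + 6 \sqrt{3}\right)}{6}\right) 120 = \left(-10 + \frac{\sqrt{3} \left(4 + 6 \sqrt{3}\right)}{36}\right) 120 = -1200 + \frac{10 \sqrt{3} \left(4 + 6 \sqrt{3}\right)}{3}$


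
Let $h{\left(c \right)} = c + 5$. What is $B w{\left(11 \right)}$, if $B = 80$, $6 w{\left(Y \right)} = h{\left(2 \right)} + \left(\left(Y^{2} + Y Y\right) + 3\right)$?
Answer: $3360$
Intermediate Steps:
$h{\left(c \right)} = 5 + c$
$w{\left(Y \right)} = \frac{5}{3} + \frac{Y^{2}}{3}$ ($w{\left(Y \right)} = \frac{\left(5 + 2\right) + \left(\left(Y^{2} + Y Y\right) + 3\right)}{6} = \frac{7 + \left(\left(Y^{2} + Y^{2}\right) + 3\right)}{6} = \frac{7 + \left(2 Y^{2} + 3\right)}{6} = \frac{7 + \left(3 + 2 Y^{2}\right)}{6} = \frac{10 + 2 Y^{2}}{6} = \frac{5}{3} + \frac{Y^{2}}{3}$)
$B w{\left(11 \right)} = 80 \left(\frac{5}{3} + \frac{11^{2}}{3}\right) = 80 \left(\frac{5}{3} + \frac{1}{3} \cdot 121\right) = 80 \left(\frac{5}{3} + \frac{121}{3}\right) = 80 \cdot 42 = 3360$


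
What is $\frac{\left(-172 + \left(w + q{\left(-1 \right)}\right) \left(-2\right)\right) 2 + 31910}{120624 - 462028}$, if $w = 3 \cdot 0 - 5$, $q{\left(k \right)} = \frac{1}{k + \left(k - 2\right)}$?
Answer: $- \frac{31587}{341404} \approx -0.092521$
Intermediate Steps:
$q{\left(k \right)} = \frac{1}{-2 + 2 k}$ ($q{\left(k \right)} = \frac{1}{k + \left(k - 2\right)} = \frac{1}{k + \left(-2 + k\right)} = \frac{1}{-2 + 2 k}$)
$w = -5$ ($w = 0 - 5 = -5$)
$\frac{\left(-172 + \left(w + q{\left(-1 \right)}\right) \left(-2\right)\right) 2 + 31910}{120624 - 462028} = \frac{\left(-172 + \left(-5 + \frac{1}{2 \left(-1 - 1\right)}\right) \left(-2\right)\right) 2 + 31910}{120624 - 462028} = \frac{\left(-172 + \left(-5 + \frac{1}{2 \left(-2\right)}\right) \left(-2\right)\right) 2 + 31910}{-341404} = \left(\left(-172 + \left(-5 + \frac{1}{2} \left(- \frac{1}{2}\right)\right) \left(-2\right)\right) 2 + 31910\right) \left(- \frac{1}{341404}\right) = \left(\left(-172 + \left(-5 - \frac{1}{4}\right) \left(-2\right)\right) 2 + 31910\right) \left(- \frac{1}{341404}\right) = \left(\left(-172 - - \frac{21}{2}\right) 2 + 31910\right) \left(- \frac{1}{341404}\right) = \left(\left(-172 + \frac{21}{2}\right) 2 + 31910\right) \left(- \frac{1}{341404}\right) = \left(\left(- \frac{323}{2}\right) 2 + 31910\right) \left(- \frac{1}{341404}\right) = \left(-323 + 31910\right) \left(- \frac{1}{341404}\right) = 31587 \left(- \frac{1}{341404}\right) = - \frac{31587}{341404}$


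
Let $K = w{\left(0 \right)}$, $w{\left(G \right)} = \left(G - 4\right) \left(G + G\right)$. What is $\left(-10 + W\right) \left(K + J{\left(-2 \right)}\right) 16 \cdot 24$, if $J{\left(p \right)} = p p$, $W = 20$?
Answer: $15360$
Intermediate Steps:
$w{\left(G \right)} = 2 G \left(-4 + G\right)$ ($w{\left(G \right)} = \left(-4 + G\right) 2 G = 2 G \left(-4 + G\right)$)
$K = 0$ ($K = 2 \cdot 0 \left(-4 + 0\right) = 2 \cdot 0 \left(-4\right) = 0$)
$J{\left(p \right)} = p^{2}$
$\left(-10 + W\right) \left(K + J{\left(-2 \right)}\right) 16 \cdot 24 = \left(-10 + 20\right) \left(0 + \left(-2\right)^{2}\right) 16 \cdot 24 = 10 \left(0 + 4\right) 16 \cdot 24 = 10 \cdot 4 \cdot 16 \cdot 24 = 40 \cdot 16 \cdot 24 = 640 \cdot 24 = 15360$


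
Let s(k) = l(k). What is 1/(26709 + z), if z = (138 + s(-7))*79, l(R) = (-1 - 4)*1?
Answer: 1/37216 ≈ 2.6870e-5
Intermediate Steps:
l(R) = -5 (l(R) = -5*1 = -5)
s(k) = -5
z = 10507 (z = (138 - 5)*79 = 133*79 = 10507)
1/(26709 + z) = 1/(26709 + 10507) = 1/37216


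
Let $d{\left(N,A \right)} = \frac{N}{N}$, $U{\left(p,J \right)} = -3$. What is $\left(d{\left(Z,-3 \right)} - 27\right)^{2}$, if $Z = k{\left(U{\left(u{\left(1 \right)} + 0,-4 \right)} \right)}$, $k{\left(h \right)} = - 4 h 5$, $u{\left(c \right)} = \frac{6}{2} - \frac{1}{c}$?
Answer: $676$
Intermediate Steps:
$u{\left(c \right)} = 3 - \frac{1}{c}$ ($u{\left(c \right)} = 6 \cdot \frac{1}{2} - \frac{1}{c} = 3 - \frac{1}{c}$)
$k{\left(h \right)} = - 20 h$
$Z = 60$ ($Z = \left(-20\right) \left(-3\right) = 60$)
$d{\left(N,A \right)} = 1$
$\left(d{\left(Z,-3 \right)} - 27\right)^{2} = \left(1 - 27\right)^{2} = \left(-26\right)^{2} = 676$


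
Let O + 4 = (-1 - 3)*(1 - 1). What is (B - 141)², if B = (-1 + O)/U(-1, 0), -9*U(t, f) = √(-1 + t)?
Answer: 37737/2 + 6345*I*√2 ≈ 18869.0 + 8973.2*I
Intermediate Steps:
U(t, f) = -√(-1 + t)/9
O = -4 (O = -4 + (-1 - 3)*(1 - 1) = -4 - 4*0 = -4 + 0 = -4)
B = -45*I*√2/2 (B = (-1 - 4)/((-√(-1 - 1)/9)) = -5/(-I*√2/9) = (9*I*√2/2)*(-5) = -45*I*√2/2 ≈ -31.82*I)
(B - 141)² = (-45*I*√2/2 - 141)² = (-141 - 45*I*√2/2)²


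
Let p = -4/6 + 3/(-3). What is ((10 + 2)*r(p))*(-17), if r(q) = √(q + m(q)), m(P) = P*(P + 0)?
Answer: -68*√10 ≈ -215.03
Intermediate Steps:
m(P) = P² (m(P) = P*P = P²)
p = -5/3 (p = -4*⅙ + 3*(-⅓) = -⅔ - 1 = -5/3 ≈ -1.6667)
r(q) = √(q + q²)
((10 + 2)*r(p))*(-17) = ((10 + 2)*√(-5*(1 - 5/3)/3))*(-17) = (12*√(-5/3*(-⅔)))*(-17) = (12*√(10/9))*(-17) = (12*(√10/3))*(-17) = (4*√10)*(-17) = -68*√10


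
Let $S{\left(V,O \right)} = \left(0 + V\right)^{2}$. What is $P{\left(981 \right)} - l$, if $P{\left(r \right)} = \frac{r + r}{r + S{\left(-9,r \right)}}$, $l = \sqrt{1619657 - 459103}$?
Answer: $\frac{109}{59} - \sqrt{1160554} \approx -1075.4$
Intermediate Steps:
$S{\left(V,O \right)} = V^{2}$
$l = \sqrt{1160554} \approx 1077.3$
$P{\left(r \right)} = \frac{2 r}{81 + r}$ ($P{\left(r \right)} = \frac{r + r}{r + \left(-9\right)^{2}} = \frac{2 r}{r + 81} = \frac{2 r}{81 + r}$)
$P{\left(981 \right)} - l = 2 \cdot 981 \frac{1}{81 + 981} - \sqrt{1160554} = 2 \cdot 981 \cdot \frac{1}{1062} - \sqrt{1160554} = \frac{109}{59} - \sqrt{1160554}$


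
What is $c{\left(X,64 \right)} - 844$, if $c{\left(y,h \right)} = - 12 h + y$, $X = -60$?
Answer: $-1672$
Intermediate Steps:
$c{\left(y,h \right)} = y - 12 h$
$c{\left(X,64 \right)} - 844 = \left(-60 - 768\right) - 844 = -828 - 844 = -1672$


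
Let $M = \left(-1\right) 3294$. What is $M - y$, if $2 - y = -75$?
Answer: $-3371$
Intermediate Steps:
$y = 77$ ($y = 2 - -75 = 2 + 75 = 77$)
$M = -3294$
$M - y = -3294 - 77 = -3371$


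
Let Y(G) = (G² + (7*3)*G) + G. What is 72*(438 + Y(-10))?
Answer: 22896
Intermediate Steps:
Y(G) = G² + 22*G (Y(G) = (G² + 21*G) + G = G² + 22*G)
72*(438 + Y(-10)) = 72*(438 - 10*(22 - 10)) = 72*(438 - 10*12) = 72*(438 - 120) = 72*318 = 22896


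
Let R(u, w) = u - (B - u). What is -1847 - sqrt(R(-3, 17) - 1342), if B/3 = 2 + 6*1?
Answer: -1847 - 14*I*sqrt(7) ≈ -1847.0 - 37.041*I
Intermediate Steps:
B = 24 (B = 3*(2 + 6*1) = 3*(2 + 6) = 3*8 = 24)
R(u, w) = -24 + 2*u (R(u, w) = u - (24 - u) = u + (-24 + u) = -24 + 2*u)
-1847 - sqrt(R(-3, 17) - 1342) = -1847 - sqrt((-24 + 2*(-3)) - 1342) = -1847 - sqrt((-24 - 6) - 1342) = -1847 - sqrt(-30 - 1342) = -1847 - sqrt(-1372) = -1847 - 14*I*sqrt(7)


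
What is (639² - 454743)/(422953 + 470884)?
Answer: -46422/893837 ≈ -0.051936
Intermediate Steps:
(639² - 454743)/(422953 + 470884) = (408321 - 454743)/893837 = -46422*1/893837 = -46422/893837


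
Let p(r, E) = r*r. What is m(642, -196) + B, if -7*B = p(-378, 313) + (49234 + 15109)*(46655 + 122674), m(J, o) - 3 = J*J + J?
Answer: -10892389068/7 ≈ -1.5561e+9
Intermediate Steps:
m(J, o) = 3 + J + J**2 (m(J, o) = 3 + (J*J + J) = 3 + (J**2 + J) = 3 + (J + J**2) = 3 + J + J**2)
p(r, E) = r**2
B = -10895278731/7 (B = -((-378)**2 + (49234 + 15109)*(46655 + 122674))/7 = -(142884 + 64343*169329)/7 = -(142884 + 10895135847)/7 = -1/7*10895278731 = -10895278731/7 ≈ -1.5565e+9)
m(642, -196) + B = (3 + 642 + 642**2) - 10895278731/7 = (3 + 642 + 412164) - 10895278731/7 = 412809 - 10895278731/7 = -10892389068/7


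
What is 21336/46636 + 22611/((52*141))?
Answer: 100910179/28494596 ≈ 3.5414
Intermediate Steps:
21336/46636 + 22611/((52*141)) = 21336*(1/46636) + 22611/7332 = 5334/11659 + 22611*(1/7332) = 5334/11659 + 7537/2444 = 100910179/28494596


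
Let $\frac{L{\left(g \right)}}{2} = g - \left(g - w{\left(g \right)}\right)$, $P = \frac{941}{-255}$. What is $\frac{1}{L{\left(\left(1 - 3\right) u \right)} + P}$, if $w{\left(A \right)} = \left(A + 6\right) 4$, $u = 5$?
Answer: $- \frac{255}{9101} \approx -0.028019$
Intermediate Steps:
$w{\left(A \right)} = 24 + 4 A$ ($w{\left(A \right)} = \left(6 + A\right) 4 = 24 + 4 A$)
$P = - \frac{941}{255}$ ($P = 941 \left(- \frac{1}{255}\right) = - \frac{941}{255} \approx -3.6902$)
$L{\left(g \right)} = 48 + 8 g$ ($L{\left(g \right)} = 2 \left(g - \left(g - \left(24 + 4 g\right)\right)\right) = 2 \left(g - \left(-24 - 3 g\right)\right) = 2 \left(g + \left(24 + 3 g\right)\right) = 2 \left(24 + 4 g\right) = 48 + 8 g$)
$\frac{1}{L{\left(\left(1 - 3\right) u \right)} + P} = \frac{1}{\left(48 + 8 \left(1 - 3\right) 5\right) - \frac{941}{255}} = \frac{1}{\left(48 + 8 \left(\left(-2\right) 5\right)\right) - \frac{941}{255}} = \frac{1}{\left(48 + 8 \left(-10\right)\right) - \frac{941}{255}} = \frac{1}{\left(48 - 80\right) - \frac{941}{255}} = \frac{1}{-32 - \frac{941}{255}} = \frac{1}{- \frac{9101}{255}} = - \frac{255}{9101}$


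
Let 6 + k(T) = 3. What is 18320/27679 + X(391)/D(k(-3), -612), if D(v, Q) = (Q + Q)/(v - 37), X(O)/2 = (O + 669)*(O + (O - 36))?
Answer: 218877263360/4234887 ≈ 51684.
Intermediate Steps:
k(T) = -3 (k(T) = -6 + 3 = -3)
X(O) = 2*(-36 + 2*O)*(669 + O) (X(O) = 2*((O + 669)*(O + (O - 36))) = 2*((669 + O)*(O + (-36 + O))) = 2*((669 + O)*(-36 + 2*O)) = 2*((-36 + 2*O)*(669 + O)) = 2*(-36 + 2*O)*(669 + O))
D(v, Q) = 2*Q/(-37 + v) (D(v, Q) = (2*Q)/(-37 + v) = 2*Q/(-37 + v))
18320/27679 + X(391)/D(k(-3), -612) = 18320/27679 + (-48168 + 4*391² + 2604*391)/((2*(-612)/(-37 - 3))) = 18320*(1/27679) + (-48168 + 4*152881 + 1018164)/((2*(-612)/(-40))) = 18320/27679 + (-48168 + 611524 + 1018164)/((2*(-612)*(-1/40))) = 18320/27679 + 1581520/(153/5) = 18320/27679 + 1581520*(5/153) = 18320/27679 + 7907600/153 = 218877263360/4234887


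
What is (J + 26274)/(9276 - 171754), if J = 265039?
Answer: -291313/162478 ≈ -1.7929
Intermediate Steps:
(J + 26274)/(9276 - 171754) = (265039 + 26274)/(9276 - 171754) = 291313/(-162478) = 291313*(-1/162478) = -291313/162478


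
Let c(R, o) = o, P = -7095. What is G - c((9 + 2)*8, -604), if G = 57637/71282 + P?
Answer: -462633825/71282 ≈ -6490.2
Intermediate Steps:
G = -505688153/71282 (G = 57637/71282 - 7095 = -505688153/71282 ≈ -7094.2)
G - c((9 + 2)*8, -604) = -505688153/71282 - 1*(-604) = -505688153/71282 + 604 = -462633825/71282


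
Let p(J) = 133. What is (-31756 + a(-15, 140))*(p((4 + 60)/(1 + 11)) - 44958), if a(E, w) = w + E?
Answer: 1417859575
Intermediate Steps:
a(E, w) = E + w
(-31756 + a(-15, 140))*(p((4 + 60)/(1 + 11)) - 44958) = (-31756 + (-15 + 140))*(133 - 44958) = (-31756 + 125)*(-44825) = -31631*(-44825) = 1417859575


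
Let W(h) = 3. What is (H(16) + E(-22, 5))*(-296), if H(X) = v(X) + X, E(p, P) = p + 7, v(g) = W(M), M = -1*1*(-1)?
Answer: -1184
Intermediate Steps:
M = 1 (M = -1*(-1) = 1)
v(g) = 3
E(p, P) = 7 + p
H(X) = 3 + X
(H(16) + E(-22, 5))*(-296) = ((3 + 16) + (7 - 22))*(-296) = (19 - 15)*(-296) = 4*(-296) = -1184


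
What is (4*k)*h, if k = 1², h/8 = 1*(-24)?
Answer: -768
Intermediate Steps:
h = -192 (h = 8*(1*(-24)) = 8*(-24) = -192)
k = 1
(4*k)*h = (4*1)*(-192) = 4*(-192) = -768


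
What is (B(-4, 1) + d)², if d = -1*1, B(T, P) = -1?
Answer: 4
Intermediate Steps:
d = -1
(B(-4, 1) + d)² = (-1 - 1)² = (-2)² = 4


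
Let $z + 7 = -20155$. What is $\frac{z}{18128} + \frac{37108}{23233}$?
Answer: $\frac{102135039}{210583912} \approx 0.48501$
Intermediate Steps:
$z = -20162$ ($z = -7 - 20155 = -20162$)
$\frac{z}{18128} + \frac{37108}{23233} = - \frac{20162}{18128} + \frac{37108}{23233} = \left(-20162\right) \frac{1}{18128} + 37108 \cdot \frac{1}{23233} = - \frac{10081}{9064} + \frac{37108}{23233} = \frac{102135039}{210583912}$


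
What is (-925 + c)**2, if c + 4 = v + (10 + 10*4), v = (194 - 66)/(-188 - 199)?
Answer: 115804770601/149769 ≈ 7.7322e+5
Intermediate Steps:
v = -128/387 (v = 128/(-387) = 128*(-1/387) = -128/387 ≈ -0.33075)
c = 17674/387 (c = -4 + (-128/387 + (10 + 10*4)) = -4 + (-128/387 + (10 + 40)) = -4 + (-128/387 + 50) = -4 + 19222/387 = 17674/387 ≈ 45.669)
(-925 + c)**2 = (-925 + 17674/387)**2 = (-340301/387)**2 = 115804770601/149769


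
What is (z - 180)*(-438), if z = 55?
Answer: 54750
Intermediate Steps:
(z - 180)*(-438) = (55 - 180)*(-438) = -125*(-438) = 54750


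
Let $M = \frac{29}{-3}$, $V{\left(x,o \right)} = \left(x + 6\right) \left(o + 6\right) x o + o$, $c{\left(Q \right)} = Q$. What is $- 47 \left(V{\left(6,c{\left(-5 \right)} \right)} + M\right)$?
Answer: $\frac{52828}{3} \approx 17609.0$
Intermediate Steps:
$V{\left(x,o \right)} = o + o x \left(6 + o\right) \left(6 + x\right)$ ($V{\left(x,o \right)} = \left(6 + x\right) \left(6 + o\right) x o + o = \left(6 + o\right) \left(6 + x\right) x o + o = x \left(6 + o\right) \left(6 + x\right) o + o = o x \left(6 + o\right) \left(6 + x\right) + o = o + o x \left(6 + o\right) \left(6 + x\right)$)
$M = - \frac{29}{3}$ ($M = 29 \left(- \frac{1}{3}\right) = - \frac{29}{3} \approx -9.6667$)
$- 47 \left(V{\left(6,c{\left(-5 \right)} \right)} + M\right) = - 47 \left(- 5 \left(1 + 6 \cdot 6^{2} + 36 \cdot 6 - 5 \cdot 6^{2} + 6 \left(-5\right) 6\right) - \frac{29}{3}\right) = - 47 \left(- 5 \left(1 + 6 \cdot 36 + 216 - 180 - 180\right) - \frac{29}{3}\right) = - 47 \left(- 5 \left(1 + 216 + 216 - 180 - 180\right) - \frac{29}{3}\right) = - 47 \left(\left(-5\right) 73 - \frac{29}{3}\right) = - 47 \left(-365 - \frac{29}{3}\right) = \left(-47\right) \left(- \frac{1124}{3}\right) = \frac{52828}{3}$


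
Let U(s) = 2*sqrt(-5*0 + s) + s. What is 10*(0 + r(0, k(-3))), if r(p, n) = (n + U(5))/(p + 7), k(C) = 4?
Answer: 90/7 + 20*sqrt(5)/7 ≈ 19.246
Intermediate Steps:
U(s) = s + 2*sqrt(s) (U(s) = 2*sqrt(0 + s) + s = 2*sqrt(s) + s = s + 2*sqrt(s))
r(p, n) = (5 + n + 2*sqrt(5))/(7 + p) (r(p, n) = (n + (5 + 2*sqrt(5)))/(p + 7) = (5 + n + 2*sqrt(5))/(7 + p))
10*(0 + r(0, k(-3))) = 10*(0 + (5 + 4 + 2*sqrt(5))/(7 + 0)) = 10*(0 + (9 + 2*sqrt(5))/7) = 10*(0 + (9/7 + 2*sqrt(5)/7)) = 10*(9/7 + 2*sqrt(5)/7) = 90/7 + 20*sqrt(5)/7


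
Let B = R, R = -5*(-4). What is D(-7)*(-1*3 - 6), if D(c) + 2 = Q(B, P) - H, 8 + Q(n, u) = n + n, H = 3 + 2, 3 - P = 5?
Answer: -225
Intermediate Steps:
P = -2 (P = 3 - 1*5 = 3 - 5 = -2)
R = 20
B = 20
H = 5
Q(n, u) = -8 + 2*n (Q(n, u) = -8 + (n + n) = -8 + 2*n)
D(c) = 25 (D(c) = -2 + ((-8 + 2*20) - 1*5) = -2 + ((-8 + 40) - 5) = -2 + (32 - 5) = -2 + 27 = 25)
D(-7)*(-1*3 - 6) = 25*(-1*3 - 6) = 25*(-3 - 6) = 25*(-9) = -225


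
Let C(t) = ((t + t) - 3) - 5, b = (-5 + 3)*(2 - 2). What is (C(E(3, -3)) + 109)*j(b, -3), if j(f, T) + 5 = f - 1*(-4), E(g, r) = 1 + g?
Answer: -109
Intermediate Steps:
b = 0 (b = -2*0 = 0)
j(f, T) = -1 + f (j(f, T) = -5 + (f - 1*(-4)) = -5 + (f + 4) = -5 + (4 + f) = -1 + f)
C(t) = -8 + 2*t (C(t) = (2*t - 3) - 5 = (-3 + 2*t) - 5 = -8 + 2*t)
(C(E(3, -3)) + 109)*j(b, -3) = ((-8 + 2*(1 + 3)) + 109)*(-1 + 0) = ((-8 + 2*4) + 109)*(-1) = ((-8 + 8) + 109)*(-1) = (0 + 109)*(-1) = 109*(-1) = -109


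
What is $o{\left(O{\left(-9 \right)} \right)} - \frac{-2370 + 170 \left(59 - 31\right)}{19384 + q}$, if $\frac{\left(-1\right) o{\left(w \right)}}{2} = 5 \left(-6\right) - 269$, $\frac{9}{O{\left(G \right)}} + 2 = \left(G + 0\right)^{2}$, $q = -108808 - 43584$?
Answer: $\frac{39770587}{66504} \approx 598.02$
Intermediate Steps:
$q = -152392$
$O{\left(G \right)} = \frac{9}{-2 + G^{2}}$ ($O{\left(G \right)} = \frac{9}{-2 + \left(G + 0\right)^{2}} = \frac{9}{-2 + G^{2}}$)
$o{\left(w \right)} = 598$ ($o{\left(w \right)} = - 2 \left(5 \left(-6\right) - 269\right) = - 2 \left(-30 - 269\right) = \left(-2\right) \left(-299\right) = 598$)
$o{\left(O{\left(-9 \right)} \right)} - \frac{-2370 + 170 \left(59 - 31\right)}{19384 + q} = 598 - \frac{-2370 + 170 \left(59 - 31\right)}{19384 - 152392} = 598 - \frac{-2370 + 170 \cdot 28}{-133008} = 598 - \left(-2370 + 4760\right) \left(- \frac{1}{133008}\right) = 598 - 2390 \left(- \frac{1}{133008}\right) = 598 - - \frac{1195}{66504} = 598 + \frac{1195}{66504} = \frac{39770587}{66504}$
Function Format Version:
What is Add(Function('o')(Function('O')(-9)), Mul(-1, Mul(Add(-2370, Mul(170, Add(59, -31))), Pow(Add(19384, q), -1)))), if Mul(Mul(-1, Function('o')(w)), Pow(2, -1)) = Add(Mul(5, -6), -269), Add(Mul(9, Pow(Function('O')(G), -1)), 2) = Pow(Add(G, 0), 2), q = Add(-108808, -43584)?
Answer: Rational(39770587, 66504) ≈ 598.02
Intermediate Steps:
q = -152392
Function('O')(G) = Mul(9, Pow(Add(-2, Pow(G, 2)), -1)) (Function('O')(G) = Mul(9, Pow(Add(-2, Pow(Add(G, 0), 2)), -1)) = Mul(9, Pow(Add(-2, Pow(G, 2)), -1)))
Function('o')(w) = 598 (Function('o')(w) = Mul(-2, Add(Mul(5, -6), -269)) = Mul(-2, Add(-30, -269)) = Mul(-2, -299) = 598)
Add(Function('o')(Function('O')(-9)), Mul(-1, Mul(Add(-2370, Mul(170, Add(59, -31))), Pow(Add(19384, q), -1)))) = Add(598, Mul(-1, Mul(Add(-2370, Mul(170, Add(59, -31))), Pow(Add(19384, -152392), -1)))) = Add(598, Mul(-1, Mul(Add(-2370, Mul(170, 28)), Pow(-133008, -1)))) = Add(598, Mul(-1, Mul(Add(-2370, 4760), Rational(-1, 133008)))) = Add(598, Mul(-1, Mul(2390, Rational(-1, 133008)))) = Add(598, Mul(-1, Rational(-1195, 66504))) = Add(598, Rational(1195, 66504)) = Rational(39770587, 66504)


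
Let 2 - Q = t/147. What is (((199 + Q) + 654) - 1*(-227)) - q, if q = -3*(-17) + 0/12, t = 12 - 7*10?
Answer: 151615/147 ≈ 1031.4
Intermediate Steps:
t = -58 (t = 12 - 70 = -58)
Q = 352/147 (Q = 2 - (-58)/147 = 2 - 1*(-58/147) = 2 + 58/147 = 352/147 ≈ 2.3946)
q = 51 (q = 51 + 0*(1/12) = 51 + 0 = 51)
(((199 + Q) + 654) - 1*(-227)) - q = (((199 + 352/147) + 654) - 1*(-227)) - 1*51 = ((29605/147 + 654) + 227) - 51 = (125743/147 + 227) - 51 = 159112/147 - 51 = 151615/147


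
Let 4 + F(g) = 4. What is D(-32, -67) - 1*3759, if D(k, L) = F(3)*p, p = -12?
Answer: -3759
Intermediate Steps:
F(g) = 0 (F(g) = -4 + 4 = 0)
D(k, L) = 0 (D(k, L) = 0*(-12) = 0)
D(-32, -67) - 1*3759 = 0 - 1*3759 = 0 - 3759 = -3759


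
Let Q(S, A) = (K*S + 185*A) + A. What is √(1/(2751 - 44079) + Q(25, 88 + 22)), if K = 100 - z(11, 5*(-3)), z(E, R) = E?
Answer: √269069869873/3444 ≈ 150.62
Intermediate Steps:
K = 89 (K = 100 - 1*11 = 100 - 11 = 89)
Q(S, A) = 89*S + 186*A (Q(S, A) = (89*S + 185*A) + A = 89*S + 186*A)
√(1/(2751 - 44079) + Q(25, 88 + 22)) = √(1/(2751 - 44079) + (89*25 + 186*(88 + 22))) = √(1/(-41328) + (2225 + 186*110)) = √(-1/41328 + (2225 + 20460)) = √(-1/41328 + 22685) = √(937525679/41328) = √269069869873/3444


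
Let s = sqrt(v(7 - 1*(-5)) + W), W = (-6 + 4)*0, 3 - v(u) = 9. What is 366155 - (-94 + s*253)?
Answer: 366249 - 253*I*sqrt(6) ≈ 3.6625e+5 - 619.72*I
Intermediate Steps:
v(u) = -6 (v(u) = 3 - 1*9 = 3 - 9 = -6)
W = 0 (W = -2*0 = 0)
s = I*sqrt(6) (s = sqrt(-6 + 0) = sqrt(-6) = I*sqrt(6) ≈ 2.4495*I)
366155 - (-94 + s*253) = 366155 - (-94 + (I*sqrt(6))*253) = 366155 - (-94 + 253*I*sqrt(6)) = 366155 + (94 - 253*I*sqrt(6)) = 366249 - 253*I*sqrt(6)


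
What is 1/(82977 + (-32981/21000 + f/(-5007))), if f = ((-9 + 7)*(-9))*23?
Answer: 35049000/2908202929711 ≈ 1.2052e-5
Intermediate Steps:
f = 414 (f = -2*(-9)*23 = 18*23 = 414)
1/(82977 + (-32981/21000 + f/(-5007))) = 1/(82977 + (-32981/21000 + 414/(-5007))) = 1/(82977 + (-32981*1/21000 + 414*(-1/5007))) = 1/(82977 + (-32981/21000 - 138/1669)) = 1/(82977 - 57943289/35049000) = 1/(2908202929711/35049000) = 35049000/2908202929711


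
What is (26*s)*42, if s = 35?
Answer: 38220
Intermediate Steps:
(26*s)*42 = (26*35)*42 = 910*42 = 38220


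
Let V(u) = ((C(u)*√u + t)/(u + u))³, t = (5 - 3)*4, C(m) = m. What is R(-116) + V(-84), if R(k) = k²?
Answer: 124643798/9261 - 3086*I*√21/147 ≈ 13459.0 - 96.203*I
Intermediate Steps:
t = 8 (t = 2*4 = 8)
V(u) = (8 + u^(3/2))³/(8*u³) (V(u) = ((u*√u + 8)/(u + u))³ = ((u^(3/2) + 8)/((2*u)))³ = ((8 + u^(3/2))*(1/(2*u)))³ = ((8 + u^(3/2))/(2*u))³ = (8 + u^(3/2))³/(8*u³))
R(-116) + V(-84) = (-116)² + (⅛)*(8 + (-84)^(3/2))³/(-84)³ = 13456 + (⅛)*(-1/592704)*(8 - 168*I*√21)³ = 13456 - (8 - 168*I*√21)³/4741632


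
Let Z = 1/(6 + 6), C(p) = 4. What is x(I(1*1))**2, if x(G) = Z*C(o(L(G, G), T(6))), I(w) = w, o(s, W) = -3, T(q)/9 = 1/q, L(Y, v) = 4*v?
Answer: 1/9 ≈ 0.11111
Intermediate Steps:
T(q) = 9/q (T(q) = 9*(1/q) = 9/q)
Z = 1/12 ≈ 0.083333
x(G) = 1/3 (x(G) = (1/12)*4 = 1/3)
x(I(1*1))**2 = (1/3)**2 = 1/9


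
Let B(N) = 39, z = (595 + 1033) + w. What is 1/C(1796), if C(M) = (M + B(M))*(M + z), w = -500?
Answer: 1/5365540 ≈ 1.8637e-7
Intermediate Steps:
z = 1128 (z = (595 + 1033) - 500 = 1628 - 500 = 1128)
C(M) = (39 + M)*(1128 + M) (C(M) = (M + 39)*(M + 1128) = (39 + M)*(1128 + M))
1/C(1796) = 1/(43992 + 1796² + 1167*1796) = 1/(43992 + 3225616 + 2095932) = 1/5365540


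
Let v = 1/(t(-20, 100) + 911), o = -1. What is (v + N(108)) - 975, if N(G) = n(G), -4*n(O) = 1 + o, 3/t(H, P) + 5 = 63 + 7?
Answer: -57737485/59218 ≈ -975.00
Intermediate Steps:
t(H, P) = 3/65 (t(H, P) = 3/(-5 + (63 + 7)) = 3/(-5 + 70) = 3/65)
n(O) = 0 (n(O) = -(1 - 1)/4 = -1/4*0 = 0)
v = 65/59218 (v = 1/(3/65 + 911) = 1/(59218/65) = 65/59218 ≈ 0.0010976)
N(G) = 0
(v + N(108)) - 975 = (65/59218 + 0) - 975 = 65/59218 - 975 = -57737485/59218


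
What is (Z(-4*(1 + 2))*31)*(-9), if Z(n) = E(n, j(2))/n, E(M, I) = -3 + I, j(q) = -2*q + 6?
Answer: -93/4 ≈ -23.250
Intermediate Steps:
j(q) = 6 - 2*q
Z(n) = -1/n (Z(n) = (-3 + (6 - 2*2))/n = (-3 + (6 - 4))/n = (-3 + 2)/n = -1/n)
(Z(-4*(1 + 2))*31)*(-9) = (-1/((-4*(1 + 2)))*31)*(-9) = (-1/((-4*3))*31)*(-9) = (-1/(-12)*31)*(-9) = (-1*(-1/12)*31)*(-9) = ((1/12)*31)*(-9) = (31/12)*(-9) = -93/4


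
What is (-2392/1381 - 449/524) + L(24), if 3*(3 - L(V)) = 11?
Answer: -7067719/2170932 ≈ -3.2556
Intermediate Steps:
L(V) = -⅔ (L(V) = 3 - ⅓*11 = 3 - 11/3 = -⅔)
(-2392/1381 - 449/524) + L(24) = (-2392/1381 - 449/524) - ⅔ = -1873477/723644 - ⅔ = -7067719/2170932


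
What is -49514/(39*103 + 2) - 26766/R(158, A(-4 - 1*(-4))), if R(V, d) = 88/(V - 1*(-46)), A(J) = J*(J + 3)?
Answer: -2743644781/44209 ≈ -62061.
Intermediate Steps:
A(J) = J*(3 + J)
R(V, d) = 88/(46 + V) (R(V, d) = 88/(V + 46) = 88/(46 + V))
-49514/(39*103 + 2) - 26766/R(158, A(-4 - 1*(-4))) = -49514/(39*103 + 2) - 26766/(88/(46 + 158)) = -49514/(4017 + 2) - 26766/(88/204) = -49514/4019 - 26766/(88*(1/204)) = -49514*1/4019 - 26766/22/51 = -49514/4019 - 26766*51/22 = -49514/4019 - 682533/11 = -2743644781/44209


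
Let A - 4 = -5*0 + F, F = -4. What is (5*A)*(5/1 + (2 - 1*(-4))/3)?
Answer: 0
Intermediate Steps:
A = 0 (A = 4 + (-5*0 - 4) = 4 + (0 - 4) = 4 - 4 = 0)
(5*A)*(5/1 + (2 - 1*(-4))/3) = (5*0)*(5/1 + (2 - 1*(-4))/3) = 0*(5*1 + (2 + 4)*(⅓)) = 0*(5 + 6*(⅓)) = 0*(5 + 2) = 0*7 = 0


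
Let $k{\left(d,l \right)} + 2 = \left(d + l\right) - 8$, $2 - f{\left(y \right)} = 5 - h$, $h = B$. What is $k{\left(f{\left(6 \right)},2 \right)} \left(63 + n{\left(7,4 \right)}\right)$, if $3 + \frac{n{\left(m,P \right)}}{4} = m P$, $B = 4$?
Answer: $-1141$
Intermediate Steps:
$h = 4$
$f{\left(y \right)} = 1$ ($f{\left(y \right)} = 2 - \left(5 - 4\right) = 2 - 1 = 1$)
$k{\left(d,l \right)} = -10 + d + l$ ($k{\left(d,l \right)} = -2 - \left(8 - d - l\right) = -2 + \left(-8 + d + l\right) = -10 + d + l$)
$n{\left(m,P \right)} = -12 + 4 P m$ ($n{\left(m,P \right)} = -12 + 4 m P = -12 + 4 P m$)
$k{\left(f{\left(6 \right)},2 \right)} \left(63 + n{\left(7,4 \right)}\right) = \left(-10 + 1 + 2\right) \left(63 - \left(12 - 112\right)\right) = - 7 \left(63 + \left(-12 + 112\right)\right) = - 7 \left(63 + 100\right) = \left(-7\right) 163 = -1141$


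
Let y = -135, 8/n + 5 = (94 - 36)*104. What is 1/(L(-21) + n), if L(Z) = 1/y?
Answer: -271215/1649 ≈ -164.47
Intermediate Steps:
n = 8/6027 (n = 8/(-5 + (94 - 36)*104) = 8/(-5 + 58*104) = 8/(-5 + 6032) = 8/6027 ≈ 0.0013274)
L(Z) = -1/135 (L(Z) = 1/(-135) = -1/135)
1/(L(-21) + n) = 1/(-1/135 + 8/6027) = 1/(-1649/271215) = -271215/1649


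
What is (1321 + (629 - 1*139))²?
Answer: 3279721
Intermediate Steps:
(1321 + (629 - 1*139))² = (1321 + (629 - 139))² = (1321 + 490)² = 1811² = 3279721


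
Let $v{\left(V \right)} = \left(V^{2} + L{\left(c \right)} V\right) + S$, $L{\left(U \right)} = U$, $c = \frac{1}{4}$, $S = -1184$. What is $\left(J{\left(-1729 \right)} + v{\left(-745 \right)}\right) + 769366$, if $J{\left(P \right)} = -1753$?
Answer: $\frac{5285071}{4} \approx 1.3213 \cdot 10^{6}$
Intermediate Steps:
$c = \frac{1}{4} \approx 0.25$
$v{\left(V \right)} = -1184 + V^{2} + \frac{V}{4}$ ($v{\left(V \right)} = \left(V^{2} + \frac{V}{4}\right) - 1184 = -1184 + V^{2} + \frac{V}{4}$)
$\left(J{\left(-1729 \right)} + v{\left(-745 \right)}\right) + 769366 = \left(-1753 + \left(-1184 + \left(-745\right)^{2} + \frac{1}{4} \left(-745\right)\right)\right) + 769366 = \left(-1753 - - \frac{2214619}{4}\right) + 769366 = \left(-1753 + \frac{2214619}{4}\right) + 769366 = \frac{2207607}{4} + 769366 = \frac{5285071}{4}$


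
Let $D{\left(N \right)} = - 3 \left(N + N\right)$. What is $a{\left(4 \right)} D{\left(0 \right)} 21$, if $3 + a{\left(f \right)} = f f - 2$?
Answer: $0$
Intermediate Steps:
$D{\left(N \right)} = - 6 N$ ($D{\left(N \right)} = - 3 \cdot 2 N = - 6 N$)
$a{\left(f \right)} = -5 + f^{2}$ ($a{\left(f \right)} = -3 + \left(f f - 2\right) = -3 + \left(f^{2} - 2\right) = -3 + \left(-2 + f^{2}\right) = -5 + f^{2}$)
$a{\left(4 \right)} D{\left(0 \right)} 21 = \left(-5 + 4^{2}\right) \left(\left(-6\right) 0\right) 21 = \left(-5 + 16\right) 0 \cdot 21 = 11 \cdot 0 \cdot 21 = 0 \cdot 21 = 0$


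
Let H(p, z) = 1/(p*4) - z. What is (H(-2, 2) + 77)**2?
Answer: 358801/64 ≈ 5606.3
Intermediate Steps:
H(p, z) = -z + 1/(4*p) (H(p, z) = 1/(4*p) - z = -z + 1/(4*p))
(H(-2, 2) + 77)**2 = ((-1*2 + (1/4)/(-2)) + 77)**2 = ((-2 + (1/4)*(-1/2)) + 77)**2 = ((-2 - 1/8) + 77)**2 = (-17/8 + 77)**2 = (599/8)**2 = 358801/64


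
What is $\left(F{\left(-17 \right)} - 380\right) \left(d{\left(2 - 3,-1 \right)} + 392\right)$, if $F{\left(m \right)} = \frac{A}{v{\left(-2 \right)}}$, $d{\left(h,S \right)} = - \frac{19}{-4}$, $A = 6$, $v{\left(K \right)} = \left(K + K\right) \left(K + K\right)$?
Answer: $- \frac{4819719}{32} \approx -1.5062 \cdot 10^{5}$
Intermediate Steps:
$v{\left(K \right)} = 4 K^{2}$ ($v{\left(K \right)} = 2 K 2 K = 4 K^{2}$)
$d{\left(h,S \right)} = \frac{19}{4}$ ($d{\left(h,S \right)} = \left(-19\right) \left(- \frac{1}{4}\right) = \frac{19}{4}$)
$F{\left(m \right)} = \frac{3}{8}$ ($F{\left(m \right)} = \frac{6}{4 \left(-2\right)^{2}} = \frac{6}{4 \cdot 4} = \frac{6}{16} = 6 \cdot \frac{1}{16} = \frac{3}{8}$)
$\left(F{\left(-17 \right)} - 380\right) \left(d{\left(2 - 3,-1 \right)} + 392\right) = \left(\frac{3}{8} - 380\right) \left(\frac{19}{4} + 392\right) = \left(- \frac{3037}{8}\right) \frac{1587}{4} = - \frac{4819719}{32}$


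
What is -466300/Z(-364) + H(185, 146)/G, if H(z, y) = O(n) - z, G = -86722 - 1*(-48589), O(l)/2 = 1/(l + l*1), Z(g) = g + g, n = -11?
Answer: 48899269777/76342266 ≈ 640.53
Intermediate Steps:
Z(g) = 2*g
O(l) = 1/l (O(l) = 2/(l + l*1) = 2/(l + l) = 2/((2*l)) = 2*(1/(2*l)) = 1/l)
G = -38133 (G = -86722 + 48589 = -38133)
H(z, y) = -1/11 - z (H(z, y) = 1/(-11) - z = -1/11 - z)
-466300/Z(-364) + H(185, 146)/G = -466300/(2*(-364)) + (-1/11 - 1*185)/(-38133) = -466300/(-728) + (-1/11 - 185)*(-1/38133) = -466300*(-1/728) - 2036/11*(-1/38133) = 116575/182 + 2036/419463 = 48899269777/76342266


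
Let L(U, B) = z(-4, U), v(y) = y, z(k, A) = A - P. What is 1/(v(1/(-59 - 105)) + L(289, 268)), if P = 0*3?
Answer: 164/47395 ≈ 0.0034603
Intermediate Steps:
P = 0
z(k, A) = A (z(k, A) = A - 1*0 = A + 0 = A)
L(U, B) = U
1/(v(1/(-59 - 105)) + L(289, 268)) = 1/(1/(-59 - 105) + 289) = 1/(1/(-164) + 289) = 1/(-1/164 + 289) = 1/(47395/164) = 164/47395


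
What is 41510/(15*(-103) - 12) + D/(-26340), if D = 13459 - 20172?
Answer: -360973753/13670460 ≈ -26.405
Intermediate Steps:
D = -6713
41510/(15*(-103) - 12) + D/(-26340) = 41510/(15*(-103) - 12) - 6713/(-26340) = 41510/(-1545 - 12) - 6713*(-1/26340) = 41510/(-1557) + 6713/26340 = 41510*(-1/1557) + 6713/26340 = -41510/1557 + 6713/26340 = -360973753/13670460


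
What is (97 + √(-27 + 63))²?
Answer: 10609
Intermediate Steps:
(97 + √(-27 + 63))² = (97 + √36)² = (97 + 6)² = 103² = 10609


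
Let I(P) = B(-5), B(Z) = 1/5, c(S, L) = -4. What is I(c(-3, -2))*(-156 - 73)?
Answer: -229/5 ≈ -45.800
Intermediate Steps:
B(Z) = ⅕
I(P) = ⅕
I(c(-3, -2))*(-156 - 73) = (-156 - 73)/5 = (⅕)*(-229) = -229/5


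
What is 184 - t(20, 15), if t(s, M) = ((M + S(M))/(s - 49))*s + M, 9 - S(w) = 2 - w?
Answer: 5641/29 ≈ 194.52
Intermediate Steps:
S(w) = 7 + w (S(w) = 9 - (2 - w) = 9 + (-2 + w) = 7 + w)
t(s, M) = M + s*(7 + 2*M)/(-49 + s) (t(s, M) = ((M + (7 + M))/(s - 49))*s + M = ((7 + 2*M)/(-49 + s))*s + M = s*(7 + 2*M)/(-49 + s) + M = M + s*(7 + 2*M)/(-49 + s))
184 - t(20, 15) = 184 - (-49*15 + 7*20 + 3*15*20)/(-49 + 20) = 184 - (-735 + 140 + 900)/(-29) = 184 - (-1)*305/29 = 184 - 1*(-305/29) = 184 + 305/29 = 5641/29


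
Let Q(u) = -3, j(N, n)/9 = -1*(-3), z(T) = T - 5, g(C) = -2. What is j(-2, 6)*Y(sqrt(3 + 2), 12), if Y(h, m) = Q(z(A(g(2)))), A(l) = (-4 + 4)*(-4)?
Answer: -81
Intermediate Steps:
A(l) = 0 (A(l) = 0*(-4) = 0)
z(T) = -5 + T
j(N, n) = 27 (j(N, n) = 9*(-1*(-3)) = 9*3 = 27)
Y(h, m) = -3
j(-2, 6)*Y(sqrt(3 + 2), 12) = 27*(-3) = -81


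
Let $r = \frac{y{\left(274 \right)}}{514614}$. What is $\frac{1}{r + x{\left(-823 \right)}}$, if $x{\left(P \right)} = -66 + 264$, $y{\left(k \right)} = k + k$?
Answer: $\frac{257307}{50947060} \approx 0.0050505$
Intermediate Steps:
$y{\left(k \right)} = 2 k$
$r = \frac{274}{257307}$ ($r = \frac{2 \cdot 274}{514614} = 548 \cdot \frac{1}{514614} = \frac{274}{257307} \approx 0.0010649$)
$x{\left(P \right)} = 198$
$\frac{1}{r + x{\left(-823 \right)}} = \frac{1}{\frac{274}{257307} + 198} = \frac{1}{\frac{50947060}{257307}} = \frac{257307}{50947060}$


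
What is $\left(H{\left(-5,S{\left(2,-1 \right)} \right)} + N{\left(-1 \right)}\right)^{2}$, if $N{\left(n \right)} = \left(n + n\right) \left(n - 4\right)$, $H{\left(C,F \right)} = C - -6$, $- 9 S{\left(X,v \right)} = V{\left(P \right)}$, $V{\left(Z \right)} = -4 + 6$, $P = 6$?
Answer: $121$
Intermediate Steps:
$V{\left(Z \right)} = 2$
$S{\left(X,v \right)} = - \frac{2}{9}$ ($S{\left(X,v \right)} = \left(- \frac{1}{9}\right) 2 = - \frac{2}{9}$)
$H{\left(C,F \right)} = 6 + C$ ($H{\left(C,F \right)} = C + 6 = 6 + C$)
$N{\left(n \right)} = 2 n \left(-4 + n\right)$
$\left(H{\left(-5,S{\left(2,-1 \right)} \right)} + N{\left(-1 \right)}\right)^{2} = \left(\left(6 - 5\right) + 2 \left(-1\right) \left(-4 - 1\right)\right)^{2} = \left(1 + 2 \left(-1\right) \left(-5\right)\right)^{2} = \left(1 + 10\right)^{2} = 11^{2} = 121$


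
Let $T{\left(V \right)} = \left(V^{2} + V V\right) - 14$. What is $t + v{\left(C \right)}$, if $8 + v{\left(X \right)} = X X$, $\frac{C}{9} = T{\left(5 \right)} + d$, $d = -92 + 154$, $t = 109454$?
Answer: $887370$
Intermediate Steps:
$T{\left(V \right)} = -14 + 2 V^{2}$ ($T{\left(V \right)} = \left(V^{2} + V^{2}\right) - 14 = 2 V^{2} - 14 = -14 + 2 V^{2}$)
$d = 62$
$C = 882$ ($C = 9 \left(\left(-14 + 2 \cdot 5^{2}\right) + 62\right) = 9 \left(\left(-14 + 2 \cdot 25\right) + 62\right) = 9 \left(\left(-14 + 50\right) + 62\right) = 9 \left(36 + 62\right) = 9 \cdot 98 = 882$)
$v{\left(X \right)} = -8 + X^{2}$ ($v{\left(X \right)} = -8 + X X = -8 + X^{2}$)
$t + v{\left(C \right)} = 109454 - \left(8 - 882^{2}\right) = 109454 + \left(-8 + 777924\right) = 109454 + 777916 = 887370$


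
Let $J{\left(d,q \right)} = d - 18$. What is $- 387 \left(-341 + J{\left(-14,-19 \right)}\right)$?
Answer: $144351$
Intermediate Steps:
$J{\left(d,q \right)} = -18 + d$
$- 387 \left(-341 + J{\left(-14,-19 \right)}\right) = - 387 \left(-341 - 32\right) = \left(-387\right) \left(-373\right) = 144351$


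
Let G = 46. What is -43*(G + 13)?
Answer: -2537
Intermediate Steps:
-43*(G + 13) = -43*(46 + 13) = -43*59 = -2537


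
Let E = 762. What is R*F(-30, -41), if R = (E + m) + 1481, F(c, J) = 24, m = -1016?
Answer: 29448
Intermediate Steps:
R = 1227 (R = (762 - 1016) + 1481 = -254 + 1481 = 1227)
R*F(-30, -41) = 1227*24 = 29448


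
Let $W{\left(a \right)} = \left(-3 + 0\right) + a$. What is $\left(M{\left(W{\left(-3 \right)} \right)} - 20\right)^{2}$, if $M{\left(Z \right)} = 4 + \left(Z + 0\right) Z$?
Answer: $400$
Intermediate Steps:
$W{\left(a \right)} = -3 + a$
$M{\left(Z \right)} = 4 + Z^{2}$ ($M{\left(Z \right)} = 4 + Z Z = 4 + Z^{2}$)
$\left(M{\left(W{\left(-3 \right)} \right)} - 20\right)^{2} = \left(\left(4 + \left(-3 - 3\right)^{2}\right) - 20\right)^{2} = \left(\left(4 + \left(-6\right)^{2}\right) - 20\right)^{2} = \left(\left(4 + 36\right) - 20\right)^{2} = \left(40 - 20\right)^{2} = 20^{2} = 400$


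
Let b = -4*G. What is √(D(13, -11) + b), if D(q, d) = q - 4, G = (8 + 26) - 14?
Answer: I*√71 ≈ 8.4261*I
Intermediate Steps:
G = 20 (G = 34 - 14 = 20)
D(q, d) = -4 + q
b = -80 (b = -4*20 = -80)
√(D(13, -11) + b) = √((-4 + 13) - 80) = √(9 - 80) = √(-71) = I*√71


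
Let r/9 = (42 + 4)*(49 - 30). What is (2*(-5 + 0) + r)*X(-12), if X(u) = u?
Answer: -94272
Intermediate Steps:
r = 7866 (r = 9*((42 + 4)*(49 - 30)) = 9*(46*19) = 9*874 = 7866)
(2*(-5 + 0) + r)*X(-12) = (2*(-5 + 0) + 7866)*(-12) = (2*(-5) + 7866)*(-12) = (-10 + 7866)*(-12) = 7856*(-12) = -94272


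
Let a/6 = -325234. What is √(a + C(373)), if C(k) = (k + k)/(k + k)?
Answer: I*√1951403 ≈ 1396.9*I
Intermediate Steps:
a = -1951404 (a = 6*(-325234) = -1951404)
C(k) = 1 (C(k) = (2*k)/((2*k)) = (2*k)*(1/(2*k)) = 1)
√(a + C(373)) = √(-1951404 + 1) = √(-1951403) = I*√1951403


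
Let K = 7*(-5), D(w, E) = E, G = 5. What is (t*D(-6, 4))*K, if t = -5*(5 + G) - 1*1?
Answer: 7140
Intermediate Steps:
K = -35
t = -51 (t = -5*(5 + 5) - 1*1 = -5*10 - 1 = -50 - 1 = -51)
(t*D(-6, 4))*K = -51*4*(-35) = -204*(-35) = 7140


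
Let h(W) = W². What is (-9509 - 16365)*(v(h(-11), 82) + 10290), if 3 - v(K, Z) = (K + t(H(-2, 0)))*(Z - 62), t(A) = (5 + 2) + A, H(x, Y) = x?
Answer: -201118602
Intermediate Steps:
t(A) = 7 + A
v(K, Z) = 3 - (-62 + Z)*(5 + K) (v(K, Z) = 3 - (K + (7 - 2))*(Z - 62) = 3 - (K + 5)*(-62 + Z) = 3 - (5 + K)*(-62 + Z) = 3 - (-62 + Z)*(5 + K))
(-9509 - 16365)*(v(h(-11), 82) + 10290) = (-9509 - 16365)*((313 - 5*82 + 62*(-11)² - 1*(-11)²*82) + 10290) = -25874*((313 - 410 + 62*121 - 1*121*82) + 10290) = -25874*((313 - 410 + 7502 - 9922) + 10290) = -25874*(-2517 + 10290) = -25874*7773 = -201118602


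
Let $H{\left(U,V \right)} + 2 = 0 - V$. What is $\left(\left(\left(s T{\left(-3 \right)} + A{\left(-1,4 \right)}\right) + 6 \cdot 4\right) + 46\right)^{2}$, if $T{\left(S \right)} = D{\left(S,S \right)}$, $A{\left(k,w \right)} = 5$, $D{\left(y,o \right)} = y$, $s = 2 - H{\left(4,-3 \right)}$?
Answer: $5184$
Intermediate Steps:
$H{\left(U,V \right)} = -2 - V$ ($H{\left(U,V \right)} = -2 + \left(0 - V\right) = -2 - V$)
$s = 1$ ($s = 2 - \left(-2 - -3\right) = 2 - \left(-2 + 3\right) = 2 - 1 = 1$)
$T{\left(S \right)} = S$
$\left(\left(\left(s T{\left(-3 \right)} + A{\left(-1,4 \right)}\right) + 6 \cdot 4\right) + 46\right)^{2} = \left(\left(\left(1 \left(-3\right) + 5\right) + 6 \cdot 4\right) + 46\right)^{2} = \left(\left(\left(-3 + 5\right) + 24\right) + 46\right)^{2} = \left(\left(2 + 24\right) + 46\right)^{2} = \left(26 + 46\right)^{2} = 72^{2} = 5184$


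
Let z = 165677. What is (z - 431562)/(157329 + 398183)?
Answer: -265885/555512 ≈ -0.47863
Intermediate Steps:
(z - 431562)/(157329 + 398183) = (165677 - 431562)/(157329 + 398183) = -265885/555512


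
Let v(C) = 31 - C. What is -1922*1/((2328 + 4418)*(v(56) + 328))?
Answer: -961/1022019 ≈ -0.00094030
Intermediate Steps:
-1922*1/((2328 + 4418)*(v(56) + 328)) = -1922*1/((2328 + 4418)*((31 - 1*56) + 328)) = -1922*1/(6746*((31 - 56) + 328)) = -1922*1/(6746*(-25 + 328)) = -1922/(6746*303) = -1922/2044038 = -1922*1/2044038 = -961/1022019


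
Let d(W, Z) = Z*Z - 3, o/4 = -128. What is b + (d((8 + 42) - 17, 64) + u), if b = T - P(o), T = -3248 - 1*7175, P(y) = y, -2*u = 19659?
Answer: -31295/2 ≈ -15648.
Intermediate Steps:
u = -19659/2 (u = -½*19659 = -19659/2 ≈ -9829.5)
o = -512 (o = 4*(-128) = -512)
T = -10423 (T = -3248 - 7175 = -10423)
d(W, Z) = -3 + Z² (d(W, Z) = Z² - 3 = -3 + Z²)
b = -9911 (b = -10423 - 1*(-512) = -10423 + 512 = -9911)
b + (d((8 + 42) - 17, 64) + u) = -9911 + ((-3 + 64²) - 19659/2) = -9911 + ((-3 + 4096) - 19659/2) = -9911 + (4093 - 19659/2) = -9911 - 11473/2 = -31295/2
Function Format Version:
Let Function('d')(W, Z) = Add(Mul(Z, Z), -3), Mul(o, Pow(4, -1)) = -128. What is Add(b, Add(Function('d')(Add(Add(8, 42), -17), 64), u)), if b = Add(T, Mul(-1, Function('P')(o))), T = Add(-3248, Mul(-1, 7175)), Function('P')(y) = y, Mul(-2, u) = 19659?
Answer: Rational(-31295, 2) ≈ -15648.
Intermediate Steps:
u = Rational(-19659, 2) (u = Mul(Rational(-1, 2), 19659) = Rational(-19659, 2) ≈ -9829.5)
o = -512 (o = Mul(4, -128) = -512)
T = -10423 (T = Add(-3248, -7175) = -10423)
Function('d')(W, Z) = Add(-3, Pow(Z, 2)) (Function('d')(W, Z) = Add(Pow(Z, 2), -3) = Add(-3, Pow(Z, 2)))
b = -9911 (b = Add(-10423, Mul(-1, -512)) = Add(-10423, 512) = -9911)
Add(b, Add(Function('d')(Add(Add(8, 42), -17), 64), u)) = Add(-9911, Add(Add(-3, Pow(64, 2)), Rational(-19659, 2))) = Add(-9911, Add(Add(-3, 4096), Rational(-19659, 2))) = Add(-9911, Add(4093, Rational(-19659, 2))) = Add(-9911, Rational(-11473, 2)) = Rational(-31295, 2)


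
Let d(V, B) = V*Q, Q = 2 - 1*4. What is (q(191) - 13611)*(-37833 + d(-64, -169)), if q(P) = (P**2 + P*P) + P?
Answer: -2245031110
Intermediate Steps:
q(P) = P + 2*P**2 (q(P) = (P**2 + P**2) + P = 2*P**2 + P = P + 2*P**2)
Q = -2 (Q = 2 - 4 = -2)
d(V, B) = -2*V (d(V, B) = V*(-2) = -2*V)
(q(191) - 13611)*(-37833 + d(-64, -169)) = (191*(1 + 2*191) - 13611)*(-37833 - 2*(-64)) = (191*(1 + 382) - 13611)*(-37833 + 128) = (191*383 - 13611)*(-37705) = (73153 - 13611)*(-37705) = 59542*(-37705) = -2245031110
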